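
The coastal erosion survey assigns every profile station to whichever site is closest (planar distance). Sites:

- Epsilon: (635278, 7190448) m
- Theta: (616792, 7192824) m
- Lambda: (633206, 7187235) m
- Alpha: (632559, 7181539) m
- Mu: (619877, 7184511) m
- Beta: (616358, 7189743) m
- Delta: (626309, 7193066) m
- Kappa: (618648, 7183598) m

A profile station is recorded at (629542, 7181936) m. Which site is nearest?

Squared distances to each site:
Epsilon: 105355840.000; Theta: 281111044.000; Lambda: 41504297.000; Alpha: 9259898.000; Mu: 100042850.000; Beta: 234767105.000; Delta: 134329189.000; Kappa: 121441480.000.
Minimum at Alpha.

Alpha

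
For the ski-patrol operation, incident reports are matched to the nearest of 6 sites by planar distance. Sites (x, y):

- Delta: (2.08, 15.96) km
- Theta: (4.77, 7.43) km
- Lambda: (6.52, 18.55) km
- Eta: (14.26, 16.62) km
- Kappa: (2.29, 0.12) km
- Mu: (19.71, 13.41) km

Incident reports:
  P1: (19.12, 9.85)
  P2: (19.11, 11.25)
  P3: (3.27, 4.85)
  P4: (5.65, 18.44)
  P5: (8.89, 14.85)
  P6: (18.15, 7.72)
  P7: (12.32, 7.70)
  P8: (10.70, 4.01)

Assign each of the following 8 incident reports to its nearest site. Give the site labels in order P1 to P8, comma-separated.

P1 → Mu (d²=13.02)
P2 → Mu (d²=5.03)
P3 → Theta (d²=8.91)
P4 → Lambda (d²=0.77)
P5 → Lambda (d²=19.31)
P6 → Mu (d²=34.81)
P7 → Theta (d²=57.08)
P8 → Theta (d²=46.86)

Mu, Mu, Theta, Lambda, Lambda, Mu, Theta, Theta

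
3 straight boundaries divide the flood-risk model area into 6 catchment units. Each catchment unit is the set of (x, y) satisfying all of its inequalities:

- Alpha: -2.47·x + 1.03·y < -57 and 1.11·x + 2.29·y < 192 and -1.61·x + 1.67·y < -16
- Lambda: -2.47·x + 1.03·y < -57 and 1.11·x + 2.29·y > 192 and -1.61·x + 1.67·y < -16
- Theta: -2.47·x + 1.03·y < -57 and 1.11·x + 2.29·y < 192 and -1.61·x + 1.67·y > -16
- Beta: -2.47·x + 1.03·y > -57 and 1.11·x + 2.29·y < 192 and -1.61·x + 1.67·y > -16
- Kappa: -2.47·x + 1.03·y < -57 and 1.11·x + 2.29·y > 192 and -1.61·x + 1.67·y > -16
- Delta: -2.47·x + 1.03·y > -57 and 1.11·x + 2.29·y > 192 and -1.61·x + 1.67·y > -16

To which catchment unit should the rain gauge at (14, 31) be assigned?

-2.47·14 + 1.03·31 = -2.650, which is > -57
1.11·14 + 2.29·31 = 86.530, which is < 192
-1.61·14 + 1.67·31 = 29.230, which is > -16
This sign pattern matches Beta.

Beta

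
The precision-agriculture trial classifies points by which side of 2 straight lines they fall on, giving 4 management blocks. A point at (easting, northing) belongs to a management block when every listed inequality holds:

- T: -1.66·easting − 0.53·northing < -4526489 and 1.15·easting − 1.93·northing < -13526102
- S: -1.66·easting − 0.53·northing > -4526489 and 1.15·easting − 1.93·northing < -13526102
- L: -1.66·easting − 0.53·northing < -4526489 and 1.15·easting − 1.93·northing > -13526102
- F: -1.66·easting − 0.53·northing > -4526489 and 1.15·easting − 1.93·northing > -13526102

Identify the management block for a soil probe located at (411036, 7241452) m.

F

-1.66·411036 − 0.53·7241452 = -4520289.320, which is > -4526489
1.15·411036 − 1.93·7241452 = -13503310.960, which is > -13526102
This sign pattern matches F.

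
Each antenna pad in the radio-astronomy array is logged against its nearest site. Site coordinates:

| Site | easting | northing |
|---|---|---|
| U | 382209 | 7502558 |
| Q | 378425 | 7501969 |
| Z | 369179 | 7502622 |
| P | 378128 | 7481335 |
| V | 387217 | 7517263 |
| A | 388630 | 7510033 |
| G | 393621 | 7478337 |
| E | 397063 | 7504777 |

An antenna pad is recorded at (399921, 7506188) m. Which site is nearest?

Squared distances to each site:
U: 326891844.000; Q: 479877977.000; Z: 957786920.000; P: 1092606458.000; V: 284047241.000; A: 142270706.000; G: 815368201.000; E: 10159085.000.
Minimum at E.

E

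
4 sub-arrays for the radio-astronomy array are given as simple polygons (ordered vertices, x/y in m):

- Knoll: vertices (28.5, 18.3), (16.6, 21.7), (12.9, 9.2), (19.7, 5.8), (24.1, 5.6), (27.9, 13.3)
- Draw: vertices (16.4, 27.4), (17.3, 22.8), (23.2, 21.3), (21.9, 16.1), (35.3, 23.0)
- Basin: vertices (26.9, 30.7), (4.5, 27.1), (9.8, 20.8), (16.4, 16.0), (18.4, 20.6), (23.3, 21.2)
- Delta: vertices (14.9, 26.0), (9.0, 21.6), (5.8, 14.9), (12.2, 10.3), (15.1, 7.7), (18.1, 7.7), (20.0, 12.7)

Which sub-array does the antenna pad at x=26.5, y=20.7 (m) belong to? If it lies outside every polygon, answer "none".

Cast a ray rightward from (26.5, 20.7). For each polygon, the edges (by vertex number in listed order) whose endpoints lie on opposite sides of y = 20.7, where each meets that height, and whether that is right or left of the point:
Knoll: 1–2 at x≈20.10 (left), 2–3 at x≈16.30 (left) → 0 crossings.
Draw: 3–4 at x≈23.05 (left), 4–5 at x≈30.83 (right) → 1 crossing.
Basin: 3–4 at x≈9.94 (left), 5–6 at x≈19.22 (left) → 0 crossings.
Delta: 2–3 at x≈8.57 (left), 7–1 at x≈16.93 (left) → 0 crossings.
Only Draw has an odd count, so the point is inside Draw.

Draw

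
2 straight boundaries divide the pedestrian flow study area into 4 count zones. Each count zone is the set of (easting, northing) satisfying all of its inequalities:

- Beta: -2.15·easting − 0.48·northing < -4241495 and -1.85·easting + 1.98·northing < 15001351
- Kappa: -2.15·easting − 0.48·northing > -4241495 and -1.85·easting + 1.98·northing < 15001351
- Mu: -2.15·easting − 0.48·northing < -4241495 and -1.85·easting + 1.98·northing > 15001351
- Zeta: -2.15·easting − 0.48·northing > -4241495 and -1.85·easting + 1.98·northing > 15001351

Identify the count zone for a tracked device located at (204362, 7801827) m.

-2.15·204362 − 0.48·7801827 = -4184255.260, which is > -4241495
-1.85·204362 + 1.98·7801827 = 15069547.760, which is > 15001351
This sign pattern matches Zeta.

Zeta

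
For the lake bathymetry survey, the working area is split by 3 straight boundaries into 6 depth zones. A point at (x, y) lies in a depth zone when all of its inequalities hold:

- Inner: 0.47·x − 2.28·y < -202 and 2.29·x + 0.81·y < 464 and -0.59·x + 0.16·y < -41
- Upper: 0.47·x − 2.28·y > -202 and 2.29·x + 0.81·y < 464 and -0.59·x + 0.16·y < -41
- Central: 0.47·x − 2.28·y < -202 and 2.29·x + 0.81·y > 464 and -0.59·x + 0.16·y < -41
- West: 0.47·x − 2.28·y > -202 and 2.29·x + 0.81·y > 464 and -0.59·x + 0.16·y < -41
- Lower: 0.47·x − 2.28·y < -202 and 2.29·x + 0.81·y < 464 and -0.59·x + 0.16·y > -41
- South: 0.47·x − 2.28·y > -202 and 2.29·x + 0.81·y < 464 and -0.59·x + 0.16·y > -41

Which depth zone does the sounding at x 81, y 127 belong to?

Lower

0.47·81 − 2.28·127 = -251.490, which is < -202
2.29·81 + 0.81·127 = 288.360, which is < 464
-0.59·81 + 0.16·127 = -27.470, which is > -41
This sign pattern matches Lower.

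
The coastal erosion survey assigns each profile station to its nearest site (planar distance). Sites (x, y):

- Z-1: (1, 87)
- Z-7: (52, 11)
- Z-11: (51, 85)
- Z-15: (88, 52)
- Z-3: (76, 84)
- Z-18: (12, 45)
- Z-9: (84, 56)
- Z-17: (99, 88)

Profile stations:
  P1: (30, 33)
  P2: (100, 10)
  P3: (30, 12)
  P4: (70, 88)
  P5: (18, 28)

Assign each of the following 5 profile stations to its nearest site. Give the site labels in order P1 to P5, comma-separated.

P1 → Z-18 (d²=468.00)
P2 → Z-15 (d²=1908.00)
P3 → Z-7 (d²=485.00)
P4 → Z-3 (d²=52.00)
P5 → Z-18 (d²=325.00)

Z-18, Z-15, Z-7, Z-3, Z-18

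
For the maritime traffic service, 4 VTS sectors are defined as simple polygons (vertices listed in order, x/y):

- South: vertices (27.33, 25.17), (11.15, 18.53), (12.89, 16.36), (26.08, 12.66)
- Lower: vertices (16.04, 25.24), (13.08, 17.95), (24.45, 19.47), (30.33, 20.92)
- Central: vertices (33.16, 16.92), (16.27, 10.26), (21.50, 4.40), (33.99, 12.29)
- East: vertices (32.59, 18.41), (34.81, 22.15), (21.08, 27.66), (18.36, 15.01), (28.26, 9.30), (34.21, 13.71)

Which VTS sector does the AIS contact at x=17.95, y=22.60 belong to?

Cast a ray rightward from (17.95, 22.60). For each polygon, the edges (by vertex number in listed order) whose endpoints lie on opposite sides of y = 22.60, where each meets that height, and whether that is right or left of the point:
South: 1–2 at x≈21.068 (right), 4–1 at x≈27.073 (right) → 2 crossings.
Lower: 1–2 at x≈14.968 (left), 4–1 at x≈24.773 (right) → 1 crossing.
Central: no edge straddles that height → 0 crossings.
East: 2–3 at x≈33.689 (right), 3–4 at x≈19.992 (right) → 2 crossings.
Only Lower has an odd count, so the point is inside Lower.

Lower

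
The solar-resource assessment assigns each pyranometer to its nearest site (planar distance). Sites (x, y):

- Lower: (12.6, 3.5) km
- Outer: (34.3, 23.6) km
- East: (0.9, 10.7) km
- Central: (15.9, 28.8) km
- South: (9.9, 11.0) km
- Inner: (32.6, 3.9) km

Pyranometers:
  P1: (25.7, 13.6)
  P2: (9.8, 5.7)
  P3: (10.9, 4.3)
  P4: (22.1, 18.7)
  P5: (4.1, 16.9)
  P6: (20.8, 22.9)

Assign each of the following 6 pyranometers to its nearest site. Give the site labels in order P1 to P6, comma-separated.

Inner, Lower, Lower, Central, East, Central

P1 → Inner (d²=141.70)
P2 → Lower (d²=12.68)
P3 → Lower (d²=3.53)
P4 → Central (d²=140.45)
P5 → East (d²=48.68)
P6 → Central (d²=58.82)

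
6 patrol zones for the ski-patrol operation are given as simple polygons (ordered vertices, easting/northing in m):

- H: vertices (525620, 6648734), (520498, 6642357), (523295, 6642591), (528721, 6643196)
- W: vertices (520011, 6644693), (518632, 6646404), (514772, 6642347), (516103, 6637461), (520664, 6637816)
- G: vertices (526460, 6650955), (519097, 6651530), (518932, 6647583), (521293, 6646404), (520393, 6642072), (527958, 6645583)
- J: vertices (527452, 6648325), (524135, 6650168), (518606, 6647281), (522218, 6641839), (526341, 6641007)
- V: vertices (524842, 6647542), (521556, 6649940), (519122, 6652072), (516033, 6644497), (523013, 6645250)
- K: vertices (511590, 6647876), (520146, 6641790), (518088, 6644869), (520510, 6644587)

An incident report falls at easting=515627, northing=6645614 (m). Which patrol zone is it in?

K

Cast a ray rightward from (515627, 6645614). For each polygon, the edges (by vertex number in listed order) whose endpoints lie on opposite sides of northing = 6645614, where each meets that height, and whether that is right or left of the point:
H: 1–2 at easting≈523114.0 (right), 4–1 at easting≈527367.0 (right) → 2 crossings.
W: 1–2 at easting≈519268.7 (right), 2–3 at easting≈517880.4 (right) → 2 crossings.
G: 4–5 at easting≈521128.9 (right), 6–1 at easting≈527949.4 (right) → 2 crossings.
J: 3–4 at easting≈519712.4 (right), 5–1 at easting≈527040.4 (right) → 2 crossings.
V: 3–4 at easting≈516488.5 (right), 5–1 at easting≈523303.5 (right) → 2 crossings.
K: 1–2 at easting≈514770.0 (left), 4–1 at easting≈517724.7 (right) → 1 crossing.
Only K has an odd count, so the point is inside K.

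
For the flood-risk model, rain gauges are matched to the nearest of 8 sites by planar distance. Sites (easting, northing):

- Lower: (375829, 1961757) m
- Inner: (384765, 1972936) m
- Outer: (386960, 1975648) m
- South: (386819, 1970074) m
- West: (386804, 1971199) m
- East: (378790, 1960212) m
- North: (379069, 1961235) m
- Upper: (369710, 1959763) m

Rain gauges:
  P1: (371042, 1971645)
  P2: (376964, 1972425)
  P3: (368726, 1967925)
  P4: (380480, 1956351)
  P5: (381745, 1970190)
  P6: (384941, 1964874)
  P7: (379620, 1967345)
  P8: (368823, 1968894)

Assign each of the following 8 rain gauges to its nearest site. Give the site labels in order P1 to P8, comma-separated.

P1 → Lower (d²=120687913.00)
P2 → Inner (d²=61116722.00)
P3 → Upper (d²=67586500.00)
P4 → East (d²=17763421.00)
P5 → Inner (d²=16660916.00)
P6 → South (d²=30566884.00)
P7 → North (d²=37635701.00)
P8 → Upper (d²=84161930.00)

Lower, Inner, Upper, East, Inner, South, North, Upper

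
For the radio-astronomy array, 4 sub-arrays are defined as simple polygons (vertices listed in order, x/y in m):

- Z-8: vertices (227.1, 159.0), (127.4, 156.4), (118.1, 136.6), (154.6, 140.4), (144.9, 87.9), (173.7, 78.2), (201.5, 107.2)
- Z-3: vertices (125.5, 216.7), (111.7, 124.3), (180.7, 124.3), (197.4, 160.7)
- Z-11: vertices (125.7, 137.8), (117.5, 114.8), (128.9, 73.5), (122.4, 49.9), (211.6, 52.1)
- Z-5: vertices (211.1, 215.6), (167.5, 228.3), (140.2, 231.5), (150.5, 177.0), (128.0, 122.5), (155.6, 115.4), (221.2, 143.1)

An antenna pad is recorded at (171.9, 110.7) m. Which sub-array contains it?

Cast a ray rightward from (171.9, 110.7). For each polygon, the edges (by vertex number in listed order) whose endpoints lie on opposite sides of y = 110.7, where each meets that height, and whether that is right or left of the point:
Z-8: 4–5 at x≈149.11 (left), 7–1 at x≈203.23 (right) → 1 crossing.
Z-3: no edge straddles that height → 0 crossings.
Z-11: 2–3 at x≈118.63 (left), 5–1 at x≈152.86 (left) → 0 crossings.
Z-5: no edge straddles that height → 0 crossings.
Only Z-8 has an odd count, so the point is inside Z-8.

Z-8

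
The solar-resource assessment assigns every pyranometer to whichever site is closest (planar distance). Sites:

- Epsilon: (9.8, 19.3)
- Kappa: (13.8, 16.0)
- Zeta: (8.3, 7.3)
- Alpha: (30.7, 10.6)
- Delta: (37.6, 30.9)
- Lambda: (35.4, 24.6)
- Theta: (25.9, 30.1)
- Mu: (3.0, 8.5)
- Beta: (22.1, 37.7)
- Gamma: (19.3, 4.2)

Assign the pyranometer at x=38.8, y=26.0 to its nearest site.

Lambda

Squared distances to each site:
Epsilon: 885.890; Kappa: 725.000; Zeta: 1279.940; Alpha: 302.770; Delta: 25.450; Lambda: 13.520; Theta: 183.220; Mu: 1587.890; Beta: 415.780; Gamma: 855.490.
Minimum at Lambda.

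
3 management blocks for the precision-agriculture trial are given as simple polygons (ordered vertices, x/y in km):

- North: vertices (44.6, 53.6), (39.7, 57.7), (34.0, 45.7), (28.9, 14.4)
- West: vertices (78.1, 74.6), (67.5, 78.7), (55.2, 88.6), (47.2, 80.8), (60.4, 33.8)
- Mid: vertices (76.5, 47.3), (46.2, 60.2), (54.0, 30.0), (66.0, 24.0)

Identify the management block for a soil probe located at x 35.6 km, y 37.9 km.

Cast a ray rightward from (35.6, 37.9). For each polygon, the edges (by vertex number in listed order) whose endpoints lie on opposite sides of y = 37.9, where each meets that height, and whether that is right or left of the point:
North: 3–4 at x≈32.73 (left), 4–1 at x≈38.31 (right) → 1 crossing.
West: 4–5 at x≈59.25 (right), 5–1 at x≈62.18 (right) → 2 crossings.
Mid: 2–3 at x≈51.96 (right), 4–1 at x≈72.26 (right) → 2 crossings.
Only North has an odd count, so the point is inside North.

North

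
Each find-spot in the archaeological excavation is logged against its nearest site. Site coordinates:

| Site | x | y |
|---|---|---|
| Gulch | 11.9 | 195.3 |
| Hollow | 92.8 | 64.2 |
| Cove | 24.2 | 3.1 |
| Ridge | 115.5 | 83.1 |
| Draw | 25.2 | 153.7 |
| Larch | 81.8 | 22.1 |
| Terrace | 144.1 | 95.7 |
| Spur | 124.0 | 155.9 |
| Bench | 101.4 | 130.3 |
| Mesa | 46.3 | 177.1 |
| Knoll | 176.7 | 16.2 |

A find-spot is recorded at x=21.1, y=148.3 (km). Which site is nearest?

Squared distances to each site:
Gulch: 2293.640; Hollow: 12213.700; Cove: 21092.650; Ridge: 13162.400; Draw: 45.970; Larch: 19610.930; Terrace: 17895.760; Spur: 10646.170; Bench: 6772.090; Mesa: 1464.480; Knoll: 41661.770.
Minimum at Draw.

Draw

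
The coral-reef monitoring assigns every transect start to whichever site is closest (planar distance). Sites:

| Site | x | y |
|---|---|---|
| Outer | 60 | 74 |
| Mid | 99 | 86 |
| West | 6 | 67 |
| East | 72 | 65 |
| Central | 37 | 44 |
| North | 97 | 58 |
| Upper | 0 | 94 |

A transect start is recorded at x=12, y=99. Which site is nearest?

Squared distances to each site:
Outer: 2929.000; Mid: 7738.000; West: 1060.000; East: 4756.000; Central: 3650.000; North: 8906.000; Upper: 169.000.
Minimum at Upper.

Upper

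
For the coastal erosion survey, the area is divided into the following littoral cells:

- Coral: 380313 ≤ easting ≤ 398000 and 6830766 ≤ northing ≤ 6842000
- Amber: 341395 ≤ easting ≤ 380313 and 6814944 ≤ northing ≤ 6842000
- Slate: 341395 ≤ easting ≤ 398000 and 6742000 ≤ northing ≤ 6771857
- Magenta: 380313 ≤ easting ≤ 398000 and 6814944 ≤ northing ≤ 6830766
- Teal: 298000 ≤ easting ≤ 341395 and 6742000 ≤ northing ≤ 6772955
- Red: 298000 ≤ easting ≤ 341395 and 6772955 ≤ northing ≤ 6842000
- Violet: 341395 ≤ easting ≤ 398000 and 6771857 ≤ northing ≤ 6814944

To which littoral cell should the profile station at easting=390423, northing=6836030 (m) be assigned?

The point has easting = 390423 and northing = 6836030.
Only Coral satisfies 380313 ≤ easting ≤ 398000 and 6830766 ≤ northing ≤ 6842000.

Coral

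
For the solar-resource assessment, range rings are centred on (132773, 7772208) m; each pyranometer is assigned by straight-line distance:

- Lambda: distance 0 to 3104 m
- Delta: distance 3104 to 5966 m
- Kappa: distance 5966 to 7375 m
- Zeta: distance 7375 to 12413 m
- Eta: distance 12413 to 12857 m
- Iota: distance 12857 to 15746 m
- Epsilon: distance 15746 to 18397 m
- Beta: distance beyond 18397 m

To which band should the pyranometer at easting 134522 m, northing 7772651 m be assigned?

Distance = √((134522−132773)² + (7772651−7772208)²) = √(3059001.000 + 196249.000) = 1804.231 m.
0 ≤ 1804.231 < 3104 → Lambda.

Lambda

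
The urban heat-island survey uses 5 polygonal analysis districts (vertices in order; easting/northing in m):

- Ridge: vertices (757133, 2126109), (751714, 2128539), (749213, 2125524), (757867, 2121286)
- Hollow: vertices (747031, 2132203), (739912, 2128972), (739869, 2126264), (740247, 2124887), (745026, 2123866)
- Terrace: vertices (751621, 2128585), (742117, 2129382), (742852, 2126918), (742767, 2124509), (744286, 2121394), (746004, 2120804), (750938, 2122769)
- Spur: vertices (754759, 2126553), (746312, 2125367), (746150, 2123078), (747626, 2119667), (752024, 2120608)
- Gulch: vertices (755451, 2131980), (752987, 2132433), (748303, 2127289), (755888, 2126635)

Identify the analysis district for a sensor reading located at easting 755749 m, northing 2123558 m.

Ridge

Cast a ray rightward from (755749, 2123558). For each polygon, the edges (by vertex number in listed order) whose endpoints lie on opposite sides of northing = 2123558, where each meets that height, and whether that is right or left of the point:
Ridge: 3–4 at easting≈753227.6 (left), 4–1 at easting≈757521.2 (right) → 1 crossing.
Hollow: no edge straddles that height → 0 crossings.
Terrace: 4–5 at easting≈743230.7 (left), 7–1 at easting≈751030.7 (left) → 0 crossings.
Spur: 2–3 at easting≈746184.0 (left), 5–1 at easting≈753381.1 (left) → 0 crossings.
Gulch: no edge straddles that height → 0 crossings.
Only Ridge has an odd count, so the point is inside Ridge.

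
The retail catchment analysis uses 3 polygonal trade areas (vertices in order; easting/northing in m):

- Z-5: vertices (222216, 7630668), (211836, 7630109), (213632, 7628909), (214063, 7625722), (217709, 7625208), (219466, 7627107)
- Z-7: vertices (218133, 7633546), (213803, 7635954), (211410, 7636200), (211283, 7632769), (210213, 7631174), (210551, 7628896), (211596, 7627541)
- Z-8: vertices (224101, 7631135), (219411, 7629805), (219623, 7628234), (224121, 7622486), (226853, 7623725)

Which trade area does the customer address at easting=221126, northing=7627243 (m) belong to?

Cast a ray rightward from (221126, 7627243). For each polygon, the edges (by vertex number in listed order) whose endpoints lie on opposite sides of northing = 7627243, where each meets that height, and whether that is right or left of the point:
Z-5: 3–4 at easting≈213857.3 (left), 6–1 at easting≈219571.0 (left) → 0 crossings.
Z-7: no edge straddles that height → 0 crossings.
Z-8: 3–4 at easting≈220398.5 (left), 5–1 at easting≈225546.4 (right) → 1 crossing.
Only Z-8 has an odd count, so the point is inside Z-8.

Z-8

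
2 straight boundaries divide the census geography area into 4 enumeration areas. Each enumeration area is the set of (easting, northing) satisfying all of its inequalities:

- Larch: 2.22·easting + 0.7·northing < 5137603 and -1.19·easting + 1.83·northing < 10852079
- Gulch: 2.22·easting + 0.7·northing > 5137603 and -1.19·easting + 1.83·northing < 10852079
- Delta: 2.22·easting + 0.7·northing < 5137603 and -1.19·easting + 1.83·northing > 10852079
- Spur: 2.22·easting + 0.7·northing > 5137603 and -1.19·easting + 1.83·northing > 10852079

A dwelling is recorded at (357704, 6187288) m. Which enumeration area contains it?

Delta

2.22·357704 + 0.7·6187288 = 5125204.480, which is < 5137603
-1.19·357704 + 1.83·6187288 = 10897069.280, which is > 10852079
This sign pattern matches Delta.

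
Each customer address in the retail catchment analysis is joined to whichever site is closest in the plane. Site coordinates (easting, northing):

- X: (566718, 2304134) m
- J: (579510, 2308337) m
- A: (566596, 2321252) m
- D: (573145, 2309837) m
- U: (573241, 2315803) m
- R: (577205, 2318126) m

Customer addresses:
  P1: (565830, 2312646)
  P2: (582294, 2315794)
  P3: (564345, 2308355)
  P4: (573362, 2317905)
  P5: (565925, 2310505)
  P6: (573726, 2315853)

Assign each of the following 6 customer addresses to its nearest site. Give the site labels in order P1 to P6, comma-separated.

P1 → D (d²=61399706.00)
P2 → R (d²=31336145.00)
P3 → X (d²=23447970.00)
P4 → U (d²=4433045.00)
P5 → X (d²=41218490.00)
P6 → U (d²=237725.00)

D, R, X, U, X, U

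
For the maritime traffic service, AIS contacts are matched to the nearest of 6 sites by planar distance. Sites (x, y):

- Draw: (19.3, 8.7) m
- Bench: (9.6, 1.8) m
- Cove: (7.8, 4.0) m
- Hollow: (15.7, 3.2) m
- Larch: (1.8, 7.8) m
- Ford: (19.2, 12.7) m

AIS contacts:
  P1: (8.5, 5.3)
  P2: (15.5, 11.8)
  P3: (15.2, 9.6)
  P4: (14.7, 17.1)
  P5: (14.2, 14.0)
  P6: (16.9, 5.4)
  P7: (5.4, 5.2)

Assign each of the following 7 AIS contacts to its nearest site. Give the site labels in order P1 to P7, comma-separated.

P1 → Cove (d²=2.18)
P2 → Ford (d²=14.50)
P3 → Draw (d²=17.62)
P4 → Ford (d²=39.61)
P5 → Ford (d²=26.69)
P6 → Hollow (d²=6.28)
P7 → Cove (d²=7.20)

Cove, Ford, Draw, Ford, Ford, Hollow, Cove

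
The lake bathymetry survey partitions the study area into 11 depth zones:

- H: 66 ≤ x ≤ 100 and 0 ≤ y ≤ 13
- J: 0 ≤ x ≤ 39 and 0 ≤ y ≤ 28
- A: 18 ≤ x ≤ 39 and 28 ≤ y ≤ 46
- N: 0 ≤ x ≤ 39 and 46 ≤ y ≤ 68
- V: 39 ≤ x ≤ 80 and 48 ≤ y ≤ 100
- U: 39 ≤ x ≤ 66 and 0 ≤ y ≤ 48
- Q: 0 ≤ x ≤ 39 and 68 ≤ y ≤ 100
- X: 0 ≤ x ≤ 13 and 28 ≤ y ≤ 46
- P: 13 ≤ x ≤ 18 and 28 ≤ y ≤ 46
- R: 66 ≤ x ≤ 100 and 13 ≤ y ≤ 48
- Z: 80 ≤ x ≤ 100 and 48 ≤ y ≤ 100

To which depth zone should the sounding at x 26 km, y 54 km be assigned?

N

The point has x = 26 and y = 54.
Only N satisfies 0 ≤ x ≤ 39 and 46 ≤ y ≤ 68.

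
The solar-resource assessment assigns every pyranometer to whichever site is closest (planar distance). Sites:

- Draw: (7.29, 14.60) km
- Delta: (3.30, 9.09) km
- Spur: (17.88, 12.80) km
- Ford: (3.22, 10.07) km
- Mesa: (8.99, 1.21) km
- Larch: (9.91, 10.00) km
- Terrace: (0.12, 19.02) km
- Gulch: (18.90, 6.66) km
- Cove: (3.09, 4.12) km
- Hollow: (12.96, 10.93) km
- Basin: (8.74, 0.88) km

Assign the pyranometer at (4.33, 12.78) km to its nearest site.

Squared distances to each site:
Draw: 12.074; Delta: 14.677; Spur: 183.603; Ford: 8.576; Mesa: 155.581; Larch: 38.865; Terrace: 56.662; Gulch: 249.739; Cove: 76.533; Hollow: 77.899; Basin: 161.058.
Minimum at Ford.

Ford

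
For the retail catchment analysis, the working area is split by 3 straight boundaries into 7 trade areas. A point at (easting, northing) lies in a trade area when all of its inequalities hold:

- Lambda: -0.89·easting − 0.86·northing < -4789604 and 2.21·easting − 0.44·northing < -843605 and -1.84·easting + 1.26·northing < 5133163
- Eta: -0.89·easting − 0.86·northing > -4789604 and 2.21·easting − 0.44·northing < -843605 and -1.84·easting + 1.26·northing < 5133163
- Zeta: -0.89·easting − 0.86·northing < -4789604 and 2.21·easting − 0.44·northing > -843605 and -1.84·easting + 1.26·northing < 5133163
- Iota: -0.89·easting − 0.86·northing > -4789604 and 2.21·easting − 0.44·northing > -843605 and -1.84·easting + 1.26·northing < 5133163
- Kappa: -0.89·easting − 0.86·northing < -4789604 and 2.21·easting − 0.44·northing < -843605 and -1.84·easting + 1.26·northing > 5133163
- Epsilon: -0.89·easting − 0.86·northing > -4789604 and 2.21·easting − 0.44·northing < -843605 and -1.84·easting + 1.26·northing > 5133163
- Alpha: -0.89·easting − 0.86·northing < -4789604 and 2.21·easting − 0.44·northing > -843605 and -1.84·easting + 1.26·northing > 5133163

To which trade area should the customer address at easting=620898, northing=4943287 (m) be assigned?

Zeta

-0.89·620898 − 0.86·4943287 = -4803826.040, which is < -4789604
2.21·620898 − 0.44·4943287 = -802861.700, which is > -843605
-1.84·620898 + 1.26·4943287 = 5086089.300, which is < 5133163
This sign pattern matches Zeta.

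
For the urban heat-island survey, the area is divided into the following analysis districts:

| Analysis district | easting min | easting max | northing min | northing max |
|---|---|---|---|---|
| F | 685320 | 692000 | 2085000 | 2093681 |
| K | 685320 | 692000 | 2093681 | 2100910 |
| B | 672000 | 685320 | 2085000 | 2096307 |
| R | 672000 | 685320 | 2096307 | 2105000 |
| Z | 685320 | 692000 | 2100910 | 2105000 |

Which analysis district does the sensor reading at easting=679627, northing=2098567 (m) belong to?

The point has easting = 679627 and northing = 2098567.
Only R satisfies 672000 ≤ easting ≤ 685320 and 2096307 ≤ northing ≤ 2105000.

R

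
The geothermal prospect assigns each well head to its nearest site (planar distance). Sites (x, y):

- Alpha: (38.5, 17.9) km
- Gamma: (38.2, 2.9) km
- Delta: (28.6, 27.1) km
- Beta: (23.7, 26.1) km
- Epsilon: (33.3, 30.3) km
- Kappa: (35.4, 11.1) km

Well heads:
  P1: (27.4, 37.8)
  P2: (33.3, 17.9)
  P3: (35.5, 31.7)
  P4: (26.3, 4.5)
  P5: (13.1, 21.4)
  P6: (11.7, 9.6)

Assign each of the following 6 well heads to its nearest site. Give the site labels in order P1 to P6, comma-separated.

P1 → Epsilon (d²=91.06)
P2 → Alpha (d²=27.04)
P3 → Epsilon (d²=6.80)
P4 → Kappa (d²=126.37)
P5 → Beta (d²=134.45)
P6 → Beta (d²=416.25)

Epsilon, Alpha, Epsilon, Kappa, Beta, Beta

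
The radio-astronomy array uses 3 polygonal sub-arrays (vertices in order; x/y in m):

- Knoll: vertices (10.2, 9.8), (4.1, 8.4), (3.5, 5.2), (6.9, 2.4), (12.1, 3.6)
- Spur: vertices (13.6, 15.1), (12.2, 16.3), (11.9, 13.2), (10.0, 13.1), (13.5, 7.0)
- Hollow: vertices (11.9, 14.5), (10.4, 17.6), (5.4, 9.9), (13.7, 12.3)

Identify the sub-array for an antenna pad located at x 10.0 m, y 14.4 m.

Cast a ray rightward from (10.0, 14.4). For each polygon, the edges (by vertex number in listed order) whose endpoints lie on opposite sides of y = 14.4, where each meets that height, and whether that is right or left of the point:
Knoll: no edge straddles that height → 0 crossings.
Spur: 2–3 at x≈12.02 (right), 5–1 at x≈13.59 (right) → 2 crossings.
Hollow: 2–3 at x≈8.32 (left), 4–1 at x≈11.98 (right) → 1 crossing.
Only Hollow has an odd count, so the point is inside Hollow.

Hollow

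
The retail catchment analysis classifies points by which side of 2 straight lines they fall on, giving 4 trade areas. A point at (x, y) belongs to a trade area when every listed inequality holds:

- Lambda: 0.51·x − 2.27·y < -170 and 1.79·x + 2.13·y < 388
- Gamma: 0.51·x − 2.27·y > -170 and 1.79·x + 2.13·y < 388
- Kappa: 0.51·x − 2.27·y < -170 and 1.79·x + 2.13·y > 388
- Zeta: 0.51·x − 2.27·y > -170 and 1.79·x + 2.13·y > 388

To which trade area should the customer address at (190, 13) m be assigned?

0.51·190 − 2.27·13 = 67.390, which is > -170
1.79·190 + 2.13·13 = 367.790, which is < 388
This sign pattern matches Gamma.

Gamma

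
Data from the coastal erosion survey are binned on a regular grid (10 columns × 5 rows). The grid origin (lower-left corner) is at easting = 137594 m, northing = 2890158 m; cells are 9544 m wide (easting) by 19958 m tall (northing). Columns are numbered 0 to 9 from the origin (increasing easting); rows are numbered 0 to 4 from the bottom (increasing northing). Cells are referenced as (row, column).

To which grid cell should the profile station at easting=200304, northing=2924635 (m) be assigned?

Column index: ⌊(200304 − 137594) / 9544⌋ = ⌊6.571⌋ = 6
Row offset from origin: ⌊(2924635 − 2890158) / 19958⌋ = ⌊1.727⌋ = 1 → row 1

(1, 6)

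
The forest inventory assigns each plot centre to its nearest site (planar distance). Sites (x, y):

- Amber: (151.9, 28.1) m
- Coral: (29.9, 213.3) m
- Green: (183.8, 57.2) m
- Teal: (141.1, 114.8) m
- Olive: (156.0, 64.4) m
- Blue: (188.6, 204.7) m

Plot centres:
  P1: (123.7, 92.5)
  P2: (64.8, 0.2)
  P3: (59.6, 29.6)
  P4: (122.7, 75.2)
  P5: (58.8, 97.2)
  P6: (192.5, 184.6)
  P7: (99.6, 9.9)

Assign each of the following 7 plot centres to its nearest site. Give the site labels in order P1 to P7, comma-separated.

Teal, Amber, Amber, Olive, Teal, Blue, Amber

P1 → Teal (d²=800.05)
P2 → Amber (d²=8364.82)
P3 → Amber (d²=8521.54)
P4 → Olive (d²=1225.53)
P5 → Teal (d²=7083.05)
P6 → Blue (d²=419.22)
P7 → Amber (d²=3066.53)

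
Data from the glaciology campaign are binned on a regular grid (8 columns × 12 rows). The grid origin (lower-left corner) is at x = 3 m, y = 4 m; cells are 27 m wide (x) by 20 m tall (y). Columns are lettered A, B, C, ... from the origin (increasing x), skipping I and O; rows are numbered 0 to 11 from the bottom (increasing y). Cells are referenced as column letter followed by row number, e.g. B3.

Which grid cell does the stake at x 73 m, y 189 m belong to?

C9

Column index: ⌊(73 − 3) / 27⌋ = ⌊2.593⌋ = 2 → column C
Row offset from origin: ⌊(189 − 4) / 20⌋ = ⌊9.250⌋ = 9 → row 9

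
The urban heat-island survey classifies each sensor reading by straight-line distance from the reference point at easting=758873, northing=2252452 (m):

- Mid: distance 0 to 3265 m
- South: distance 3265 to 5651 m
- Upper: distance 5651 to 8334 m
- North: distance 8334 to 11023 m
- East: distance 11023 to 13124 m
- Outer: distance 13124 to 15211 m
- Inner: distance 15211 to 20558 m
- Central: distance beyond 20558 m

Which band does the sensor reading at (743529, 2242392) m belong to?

Inner

Distance = √((743529−758873)² + (2242392−2252452)²) = √(235438336.000 + 101203600.000) = 18347.805 m.
15211 ≤ 18347.805 < 20558 → Inner.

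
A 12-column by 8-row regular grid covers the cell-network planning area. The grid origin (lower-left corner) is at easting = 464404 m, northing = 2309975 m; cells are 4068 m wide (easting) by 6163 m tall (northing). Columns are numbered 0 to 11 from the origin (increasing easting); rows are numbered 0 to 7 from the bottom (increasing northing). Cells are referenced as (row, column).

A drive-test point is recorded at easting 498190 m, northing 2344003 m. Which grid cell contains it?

(5, 8)

Column index: ⌊(498190 − 464404) / 4068⌋ = ⌊8.305⌋ = 8
Row offset from origin: ⌊(2344003 − 2309975) / 6163⌋ = ⌊5.521⌋ = 5 → row 5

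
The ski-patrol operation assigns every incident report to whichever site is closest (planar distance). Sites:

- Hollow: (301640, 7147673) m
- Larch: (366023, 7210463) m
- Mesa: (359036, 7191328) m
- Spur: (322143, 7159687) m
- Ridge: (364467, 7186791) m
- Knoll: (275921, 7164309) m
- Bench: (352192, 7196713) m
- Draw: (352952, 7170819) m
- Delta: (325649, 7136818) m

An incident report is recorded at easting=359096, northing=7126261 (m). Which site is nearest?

Delta

Squared distances to each site:
Hollow: 3759665680.000; Larch: 7137960133.000; Mesa: 4233718089.000; Spur: 2482821685.000; Ridge: 3692728541.000; Knoll: 8365730929.000; Bench: 5011149520.000; Draw: 2023164100.000; Delta: 1230152058.000.
Minimum at Delta.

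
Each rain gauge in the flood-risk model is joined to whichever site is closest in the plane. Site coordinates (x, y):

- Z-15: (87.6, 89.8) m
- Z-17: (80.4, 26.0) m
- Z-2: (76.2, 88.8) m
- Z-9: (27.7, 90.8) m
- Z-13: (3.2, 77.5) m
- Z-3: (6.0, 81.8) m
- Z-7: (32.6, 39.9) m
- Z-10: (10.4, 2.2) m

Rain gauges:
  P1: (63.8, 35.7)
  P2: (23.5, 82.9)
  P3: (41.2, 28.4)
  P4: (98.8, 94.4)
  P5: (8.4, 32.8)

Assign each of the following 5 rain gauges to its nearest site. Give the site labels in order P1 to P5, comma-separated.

Z-17, Z-9, Z-7, Z-15, Z-7

P1 → Z-17 (d²=369.65)
P2 → Z-9 (d²=80.05)
P3 → Z-7 (d²=206.21)
P4 → Z-15 (d²=146.60)
P5 → Z-7 (d²=636.05)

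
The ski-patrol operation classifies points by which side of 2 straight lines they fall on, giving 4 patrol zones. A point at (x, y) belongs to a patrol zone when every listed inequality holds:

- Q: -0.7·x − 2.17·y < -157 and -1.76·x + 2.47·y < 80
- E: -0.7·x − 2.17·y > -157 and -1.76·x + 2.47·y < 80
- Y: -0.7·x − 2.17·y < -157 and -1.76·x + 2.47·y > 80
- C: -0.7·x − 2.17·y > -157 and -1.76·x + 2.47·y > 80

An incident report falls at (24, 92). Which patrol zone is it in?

-0.7·24 − 2.17·92 = -216.440, which is < -157
-1.76·24 + 2.47·92 = 185.000, which is > 80
This sign pattern matches Y.

Y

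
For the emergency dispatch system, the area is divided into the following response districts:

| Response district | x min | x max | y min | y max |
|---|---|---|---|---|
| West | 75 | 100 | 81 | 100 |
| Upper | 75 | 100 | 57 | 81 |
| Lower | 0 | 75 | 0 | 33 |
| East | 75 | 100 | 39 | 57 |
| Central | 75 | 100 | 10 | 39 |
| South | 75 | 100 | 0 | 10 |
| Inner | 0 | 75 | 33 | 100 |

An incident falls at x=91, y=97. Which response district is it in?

West

The point has x = 91 and y = 97.
Only West satisfies 75 ≤ x ≤ 100 and 81 ≤ y ≤ 100.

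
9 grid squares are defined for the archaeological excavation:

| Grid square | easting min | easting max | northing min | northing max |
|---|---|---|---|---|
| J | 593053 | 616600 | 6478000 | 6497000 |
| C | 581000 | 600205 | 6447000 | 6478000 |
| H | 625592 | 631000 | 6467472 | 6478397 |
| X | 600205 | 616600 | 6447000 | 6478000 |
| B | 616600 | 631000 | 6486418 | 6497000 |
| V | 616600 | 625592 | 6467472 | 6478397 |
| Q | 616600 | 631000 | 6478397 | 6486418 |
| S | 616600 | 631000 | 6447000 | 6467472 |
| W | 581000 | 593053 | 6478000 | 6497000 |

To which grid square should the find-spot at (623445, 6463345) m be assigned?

S

The point has easting = 623445 and northing = 6463345.
Only S satisfies 616600 ≤ easting ≤ 631000 and 6447000 ≤ northing ≤ 6467472.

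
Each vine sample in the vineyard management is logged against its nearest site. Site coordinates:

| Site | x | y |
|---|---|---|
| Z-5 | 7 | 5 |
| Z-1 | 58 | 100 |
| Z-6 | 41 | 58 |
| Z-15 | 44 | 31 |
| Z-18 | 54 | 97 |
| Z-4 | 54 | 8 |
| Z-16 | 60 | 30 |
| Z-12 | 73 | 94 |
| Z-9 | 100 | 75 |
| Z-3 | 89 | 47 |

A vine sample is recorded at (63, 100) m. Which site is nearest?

Squared distances to each site:
Z-5: 12161.000; Z-1: 25.000; Z-6: 2248.000; Z-15: 5122.000; Z-18: 90.000; Z-4: 8545.000; Z-16: 4909.000; Z-12: 136.000; Z-9: 1994.000; Z-3: 3485.000.
Minimum at Z-1.

Z-1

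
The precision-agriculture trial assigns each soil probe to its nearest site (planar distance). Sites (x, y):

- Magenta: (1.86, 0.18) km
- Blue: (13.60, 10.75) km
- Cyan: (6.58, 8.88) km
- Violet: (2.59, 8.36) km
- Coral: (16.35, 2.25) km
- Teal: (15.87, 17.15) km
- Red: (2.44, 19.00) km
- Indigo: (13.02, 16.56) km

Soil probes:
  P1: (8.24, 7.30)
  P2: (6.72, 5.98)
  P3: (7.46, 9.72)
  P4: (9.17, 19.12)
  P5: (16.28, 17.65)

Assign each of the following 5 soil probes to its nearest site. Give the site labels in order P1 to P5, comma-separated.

P1 → Cyan (d²=5.25)
P2 → Cyan (d²=8.43)
P3 → Cyan (d²=1.48)
P4 → Indigo (d²=21.38)
P5 → Teal (d²=0.42)

Cyan, Cyan, Cyan, Indigo, Teal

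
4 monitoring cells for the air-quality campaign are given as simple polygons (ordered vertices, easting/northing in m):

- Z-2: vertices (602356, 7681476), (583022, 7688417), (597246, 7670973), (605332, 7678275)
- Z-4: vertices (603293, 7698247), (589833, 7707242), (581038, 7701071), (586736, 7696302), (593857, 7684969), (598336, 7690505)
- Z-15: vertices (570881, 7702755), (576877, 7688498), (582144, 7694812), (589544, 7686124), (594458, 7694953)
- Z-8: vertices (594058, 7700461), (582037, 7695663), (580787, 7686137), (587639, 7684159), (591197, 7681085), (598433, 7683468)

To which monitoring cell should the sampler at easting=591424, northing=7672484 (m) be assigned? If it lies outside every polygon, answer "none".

Cast a ray rightward from (591424, 7672484). For each polygon, the edges (by vertex number in listed order) whose endpoints lie on opposite sides of northing = 7672484, where each meets that height, and whether that is right or left of the point:
Z-2: 2–3 at easting≈596013.9 (right), 3–4 at easting≈598919.2 (right) → 2 crossings.
Z-4: no edge straddles that height → 0 crossings.
Z-15: no edge straddles that height → 0 crossings.
Z-8: no edge straddles that height → 0 crossings.
All counts are even, so the point lies outside every listed polygon.

none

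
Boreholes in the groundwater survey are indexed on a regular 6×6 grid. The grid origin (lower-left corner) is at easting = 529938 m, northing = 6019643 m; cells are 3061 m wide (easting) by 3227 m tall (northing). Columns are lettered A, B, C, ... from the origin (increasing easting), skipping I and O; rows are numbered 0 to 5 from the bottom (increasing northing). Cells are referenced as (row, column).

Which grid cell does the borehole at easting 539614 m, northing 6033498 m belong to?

(4, D)

Column index: ⌊(539614 − 529938) / 3061⌋ = ⌊3.161⌋ = 3 → column D
Row offset from origin: ⌊(6033498 − 6019643) / 3227⌋ = ⌊4.293⌋ = 4 → row 4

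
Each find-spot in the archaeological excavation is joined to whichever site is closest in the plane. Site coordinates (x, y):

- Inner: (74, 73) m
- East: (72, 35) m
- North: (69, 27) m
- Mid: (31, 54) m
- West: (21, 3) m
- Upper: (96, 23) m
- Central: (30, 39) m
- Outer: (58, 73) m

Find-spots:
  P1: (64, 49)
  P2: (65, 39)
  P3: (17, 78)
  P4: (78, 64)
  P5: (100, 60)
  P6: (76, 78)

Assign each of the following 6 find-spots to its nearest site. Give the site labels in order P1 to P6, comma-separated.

P1 → East (d²=260.00)
P2 → East (d²=65.00)
P3 → Mid (d²=772.00)
P4 → Inner (d²=97.00)
P5 → Inner (d²=845.00)
P6 → Inner (d²=29.00)

East, East, Mid, Inner, Inner, Inner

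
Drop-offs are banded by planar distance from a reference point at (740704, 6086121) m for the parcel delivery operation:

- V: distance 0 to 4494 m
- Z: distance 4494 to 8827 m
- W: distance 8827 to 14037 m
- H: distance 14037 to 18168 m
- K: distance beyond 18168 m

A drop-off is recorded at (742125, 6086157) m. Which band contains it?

V

Distance = √((742125−740704)² + (6086157−6086121)²) = √(2019241.000 + 1296.000) = 1421.456 m.
0 ≤ 1421.456 < 4494 → V.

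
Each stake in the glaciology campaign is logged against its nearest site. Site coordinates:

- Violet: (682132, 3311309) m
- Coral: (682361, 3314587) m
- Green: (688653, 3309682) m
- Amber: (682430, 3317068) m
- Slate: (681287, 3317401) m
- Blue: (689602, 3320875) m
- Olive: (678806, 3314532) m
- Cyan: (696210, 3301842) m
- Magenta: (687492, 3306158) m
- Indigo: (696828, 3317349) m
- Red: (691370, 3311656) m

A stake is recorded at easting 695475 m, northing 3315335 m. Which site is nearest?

Squared distances to each site:
Violet: 194244325.000; Coral: 172536500.000; Green: 78496093.000; Amber: 173175314.000; Slate: 205567700.000; Blue: 65183729.000; Olive: 278500370.000; Cyan: 182601274.000; Magenta: 147945618.000; Indigo: 5886805.000; Red: 30386066.000.
Minimum at Indigo.

Indigo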